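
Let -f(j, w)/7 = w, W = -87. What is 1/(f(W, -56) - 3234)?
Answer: -1/2842 ≈ -0.00035186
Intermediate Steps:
f(j, w) = -7*w
1/(f(W, -56) - 3234) = 1/(-7*(-56) - 3234) = 1/(392 - 3234) = 1/(-2842) = -1/2842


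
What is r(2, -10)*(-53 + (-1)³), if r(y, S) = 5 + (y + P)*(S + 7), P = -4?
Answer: -594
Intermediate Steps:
r(y, S) = 5 + (-4 + y)*(7 + S) (r(y, S) = 5 + (y - 4)*(S + 7) = 5 + (-4 + y)*(7 + S))
r(2, -10)*(-53 + (-1)³) = (-23 - 4*(-10) + 7*2 - 10*2)*(-53 + (-1)³) = (-23 + 40 + 14 - 20)*(-53 - 1) = 11*(-54) = -594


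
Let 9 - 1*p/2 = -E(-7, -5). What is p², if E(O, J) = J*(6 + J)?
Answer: 64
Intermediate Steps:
p = 8 (p = 18 - (-2)*(-5*(6 - 5)) = 18 - (-2)*(-5*1) = 18 - (-2)*(-5) = 18 - 2*5 = 18 - 10 = 8)
p² = 8² = 64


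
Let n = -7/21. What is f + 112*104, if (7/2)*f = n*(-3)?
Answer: 81538/7 ≈ 11648.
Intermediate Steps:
n = -1/3 (n = -7*1/21 = -1/3 ≈ -0.33333)
f = 2/7 (f = 2*(-1/3*(-3))/7 = (2/7)*1 = 2/7 ≈ 0.28571)
f + 112*104 = 2/7 + 112*104 = 2/7 + 11648 = 81538/7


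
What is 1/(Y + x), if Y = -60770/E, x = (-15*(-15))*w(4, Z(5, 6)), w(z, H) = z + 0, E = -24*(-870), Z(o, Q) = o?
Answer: 2088/1873123 ≈ 0.0011147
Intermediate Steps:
E = 20880
w(z, H) = z
x = 900 (x = -15*(-15)*4 = 225*4 = 900)
Y = -6077/2088 (Y = -60770/20880 = -60770*1/20880 = -6077/2088 ≈ -2.9104)
1/(Y + x) = 1/(-6077/2088 + 900) = 1/(1873123/2088) = 2088/1873123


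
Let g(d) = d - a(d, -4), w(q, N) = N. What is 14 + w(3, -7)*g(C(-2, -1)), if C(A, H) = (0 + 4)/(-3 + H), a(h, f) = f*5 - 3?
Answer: -140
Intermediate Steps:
a(h, f) = -3 + 5*f (a(h, f) = 5*f - 3 = -3 + 5*f)
C(A, H) = 4/(-3 + H)
g(d) = 23 + d (g(d) = d - (-3 + 5*(-4)) = d - (-3 - 20) = d - 1*(-23) = d + 23 = 23 + d)
14 + w(3, -7)*g(C(-2, -1)) = 14 - 7*(23 + 4/(-3 - 1)) = 14 - 7*(23 + 4/(-4)) = 14 - 7*(23 + 4*(-1/4)) = 14 - 7*(23 - 1) = 14 - 7*22 = 14 - 154 = -140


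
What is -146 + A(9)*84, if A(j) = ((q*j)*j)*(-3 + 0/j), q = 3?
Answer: -61382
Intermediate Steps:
A(j) = -9*j² (A(j) = ((3*j)*j)*(-3 + 0/j) = (3*j²)*(-3 + 0) = (3*j²)*(-3) = -9*j²)
-146 + A(9)*84 = -146 - 9*9²*84 = -146 - 9*81*84 = -146 - 729*84 = -146 - 61236 = -61382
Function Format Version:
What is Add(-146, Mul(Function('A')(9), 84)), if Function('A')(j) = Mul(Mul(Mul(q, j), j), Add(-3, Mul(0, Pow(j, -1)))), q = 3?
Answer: -61382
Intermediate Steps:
Function('A')(j) = Mul(-9, Pow(j, 2)) (Function('A')(j) = Mul(Mul(Mul(3, j), j), Add(-3, Mul(0, Pow(j, -1)))) = Mul(Mul(3, Pow(j, 2)), Add(-3, 0)) = Mul(Mul(3, Pow(j, 2)), -3) = Mul(-9, Pow(j, 2)))
Add(-146, Mul(Function('A')(9), 84)) = Add(-146, Mul(Mul(-9, Pow(9, 2)), 84)) = Add(-146, Mul(Mul(-9, 81), 84)) = Add(-146, Mul(-729, 84)) = Add(-146, -61236) = -61382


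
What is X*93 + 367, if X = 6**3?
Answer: 20455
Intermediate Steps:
X = 216
X*93 + 367 = 216*93 + 367 = 20088 + 367 = 20455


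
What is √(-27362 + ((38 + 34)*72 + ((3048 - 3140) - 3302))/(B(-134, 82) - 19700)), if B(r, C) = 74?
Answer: I*√2634831724413/9813 ≈ 165.41*I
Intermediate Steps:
√(-27362 + ((38 + 34)*72 + ((3048 - 3140) - 3302))/(B(-134, 82) - 19700)) = √(-27362 + ((38 + 34)*72 + ((3048 - 3140) - 3302))/(74 - 19700)) = √(-27362 + (72*72 + (-92 - 3302))/(-19626)) = √(-27362 + (5184 - 3394)*(-1/19626)) = √(-27362 + 1790*(-1/19626)) = √(-27362 - 895/9813) = √(-268504201/9813) = I*√2634831724413/9813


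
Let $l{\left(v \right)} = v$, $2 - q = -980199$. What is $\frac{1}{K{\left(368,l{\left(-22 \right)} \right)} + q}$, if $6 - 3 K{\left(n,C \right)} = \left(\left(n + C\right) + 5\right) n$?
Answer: $\frac{1}{937147} \approx 1.0671 \cdot 10^{-6}$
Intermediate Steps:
$q = 980201$ ($q = 2 - -980199 = 2 + 980199 = 980201$)
$K{\left(n,C \right)} = 2 - \frac{n \left(5 + C + n\right)}{3}$ ($K{\left(n,C \right)} = 2 - \frac{\left(\left(n + C\right) + 5\right) n}{3} = 2 - \frac{\left(\left(C + n\right) + 5\right) n}{3} = 2 - \frac{\left(5 + C + n\right) n}{3} = 2 - \frac{n \left(5 + C + n\right)}{3}$)
$\frac{1}{K{\left(368,l{\left(-22 \right)} \right)} + q} = \frac{1}{\left(2 - \frac{1840}{3} - \frac{368^{2}}{3} - \left(- \frac{22}{3}\right) 368\right) + 980201} = \frac{1}{\left(2 - \frac{1840}{3} - \frac{135424}{3} + \frac{8096}{3}\right) + 980201} = \frac{1}{-43054 + 980201} = \frac{1}{937147}$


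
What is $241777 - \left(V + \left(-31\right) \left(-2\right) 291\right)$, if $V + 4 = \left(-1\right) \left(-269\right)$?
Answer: $223470$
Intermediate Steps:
$V = 265$ ($V = -4 - -269 = -4 + 269 = 265$)
$241777 - \left(V + \left(-31\right) \left(-2\right) 291\right) = 241777 - \left(265 + \left(-31\right) \left(-2\right) 291\right) = 241777 - \left(265 + 62 \cdot 291\right) = 241777 - \left(265 + 18042\right) = 241777 - 18307 = 223470$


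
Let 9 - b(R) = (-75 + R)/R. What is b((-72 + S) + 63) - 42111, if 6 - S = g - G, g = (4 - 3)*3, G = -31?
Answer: -1557886/37 ≈ -42105.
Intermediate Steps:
g = 3 (g = 1*3 = 3)
S = -28 (S = 6 - (3 - 1*(-31)) = 6 - (3 + 31) = 6 - 1*34 = 6 - 34 = -28)
b(R) = 9 - (-75 + R)/R
b((-72 + S) + 63) - 42111 = (8 + 75/((-72 - 28) + 63)) - 42111 = (8 + 75/(-100 + 63)) - 42111 = (8 + 75/(-37)) - 42111 = (8 + 75*(-1/37)) - 42111 = (8 - 75/37) - 42111 = 221/37 - 42111 = -1557886/37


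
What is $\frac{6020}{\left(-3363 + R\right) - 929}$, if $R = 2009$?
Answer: $- \frac{6020}{2283} \approx -2.6369$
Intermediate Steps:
$\frac{6020}{\left(-3363 + R\right) - 929} = \frac{6020}{\left(-3363 + 2009\right) - 929} = \frac{6020}{-1354 - 929} = \frac{6020}{-2283} = 6020 \left(- \frac{1}{2283}\right) = - \frac{6020}{2283}$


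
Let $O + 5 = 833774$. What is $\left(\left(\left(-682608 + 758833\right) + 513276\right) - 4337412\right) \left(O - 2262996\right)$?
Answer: $5356615594797$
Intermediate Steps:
$O = 833769$ ($O = -5 + 833774 = 833769$)
$\left(\left(\left(-682608 + 758833\right) + 513276\right) - 4337412\right) \left(O - 2262996\right) = \left(\left(\left(-682608 + 758833\right) + 513276\right) - 4337412\right) \left(833769 - 2262996\right) = \left(\left(76225 + 513276\right) - 4337412\right) \left(-1429227\right) = \left(589501 - 4337412\right) \left(-1429227\right) = \left(-3747911\right) \left(-1429227\right) = 5356615594797$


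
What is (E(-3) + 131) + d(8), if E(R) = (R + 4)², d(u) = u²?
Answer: 196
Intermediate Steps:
E(R) = (4 + R)²
(E(-3) + 131) + d(8) = ((4 - 3)² + 131) + 8² = (1² + 131) + 64 = (1 + 131) + 64 = 132 + 64 = 196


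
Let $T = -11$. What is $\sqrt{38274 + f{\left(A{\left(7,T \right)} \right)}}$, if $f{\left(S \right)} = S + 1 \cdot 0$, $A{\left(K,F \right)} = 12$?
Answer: $3 \sqrt{4254} \approx 195.67$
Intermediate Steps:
$f{\left(S \right)} = S$ ($f{\left(S \right)} = S + 0 = S$)
$\sqrt{38274 + f{\left(A{\left(7,T \right)} \right)}} = \sqrt{38274 + 12} = \sqrt{38286} = 3 \sqrt{4254}$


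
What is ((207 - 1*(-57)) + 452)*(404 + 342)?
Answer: 534136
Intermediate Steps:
((207 - 1*(-57)) + 452)*(404 + 342) = ((207 + 57) + 452)*746 = (264 + 452)*746 = 716*746 = 534136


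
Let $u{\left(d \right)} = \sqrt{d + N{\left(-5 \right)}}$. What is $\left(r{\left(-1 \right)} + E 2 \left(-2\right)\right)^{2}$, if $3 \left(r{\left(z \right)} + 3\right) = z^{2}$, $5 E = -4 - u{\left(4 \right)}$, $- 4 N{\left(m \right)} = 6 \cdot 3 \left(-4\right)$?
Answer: $\frac{3232}{225} + \frac{64 \sqrt{22}}{75} \approx 18.367$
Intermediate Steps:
$N{\left(m \right)} = 18$ ($N{\left(m \right)} = - \frac{6 \cdot 3 \left(-4\right)}{4} = - \frac{18 \left(-4\right)}{4} = \left(- \frac{1}{4}\right) \left(-72\right) = 18$)
$u{\left(d \right)} = \sqrt{18 + d}$ ($u{\left(d \right)} = \sqrt{d + 18} = \sqrt{18 + d}$)
$E = - \frac{4}{5} - \frac{\sqrt{22}}{5}$ ($E = \frac{-4 - \sqrt{18 + 4}}{5} = \frac{-4 - \sqrt{22}}{5} = - \frac{4}{5} - \frac{\sqrt{22}}{5} \approx -1.7381$)
$r{\left(z \right)} = -3 + \frac{z^{2}}{3}$
$\left(r{\left(-1 \right)} + E 2 \left(-2\right)\right)^{2} = \left(\left(-3 + \frac{\left(-1\right)^{2}}{3}\right) + \left(- \frac{4}{5} - \frac{\sqrt{22}}{5}\right) 2 \left(-2\right)\right)^{2} = \left(\left(-3 + \frac{1}{3} \cdot 1\right) + \left(- \frac{8}{5} - \frac{2 \sqrt{22}}{5}\right) \left(-2\right)\right)^{2} = \left(\left(-3 + \frac{1}{3}\right) + \left(\frac{16}{5} + \frac{4 \sqrt{22}}{5}\right)\right)^{2} = \left(- \frac{8}{3} + \left(\frac{16}{5} + \frac{4 \sqrt{22}}{5}\right)\right)^{2} = \left(\frac{8}{15} + \frac{4 \sqrt{22}}{5}\right)^{2}$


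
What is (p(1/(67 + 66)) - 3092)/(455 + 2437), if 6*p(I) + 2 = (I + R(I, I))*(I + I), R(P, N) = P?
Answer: -164100851/153469764 ≈ -1.0693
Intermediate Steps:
p(I) = -⅓ + 2*I²/3 (p(I) = -⅓ + ((I + I)*(I + I))/6 = -⅓ + ((2*I)*(2*I))/6 = -⅓ + (4*I²)/6 = -⅓ + 2*I²/3)
(p(1/(67 + 66)) - 3092)/(455 + 2437) = ((-⅓ + 2*(1/(67 + 66))²/3) - 3092)/(455 + 2437) = ((-⅓ + 2*(1/133)²/3) - 3092)/2892 = ((-⅓ + 2*(1/133)²/3) - 3092)*(1/2892) = ((-⅓ + (⅔)*(1/17689)) - 3092)*(1/2892) = ((-⅓ + 2/53067) - 3092)*(1/2892) = (-17687/53067 - 3092)*(1/2892) = -164100851/53067*1/2892 = -164100851/153469764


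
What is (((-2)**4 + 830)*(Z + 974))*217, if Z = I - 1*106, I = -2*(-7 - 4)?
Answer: 163387980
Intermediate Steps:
I = 22 (I = -2*(-11) = 22)
Z = -84 (Z = 22 - 1*106 = 22 - 106 = -84)
(((-2)**4 + 830)*(Z + 974))*217 = (((-2)**4 + 830)*(-84 + 974))*217 = ((16 + 830)*890)*217 = (846*890)*217 = 752940*217 = 163387980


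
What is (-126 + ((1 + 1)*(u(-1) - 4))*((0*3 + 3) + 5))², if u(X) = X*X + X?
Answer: 36100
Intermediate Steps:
u(X) = X + X² (u(X) = X² + X = X + X²)
(-126 + ((1 + 1)*(u(-1) - 4))*((0*3 + 3) + 5))² = (-126 + ((1 + 1)*(-(1 - 1) - 4))*((0*3 + 3) + 5))² = (-126 + (2*(-1*0 - 4))*((0 + 3) + 5))² = (-126 + (2*(0 - 4))*(3 + 5))² = (-126 + (2*(-4))*8)² = (-126 - 8*8)² = (-126 - 64)² = (-190)² = 36100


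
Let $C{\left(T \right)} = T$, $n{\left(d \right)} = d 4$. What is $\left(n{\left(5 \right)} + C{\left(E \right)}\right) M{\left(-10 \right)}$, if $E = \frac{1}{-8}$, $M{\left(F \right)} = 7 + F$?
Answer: $- \frac{477}{8} \approx -59.625$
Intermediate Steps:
$n{\left(d \right)} = 4 d$
$E = - \frac{1}{8} \approx -0.125$
$\left(n{\left(5 \right)} + C{\left(E \right)}\right) M{\left(-10 \right)} = \left(4 \cdot 5 - \frac{1}{8}\right) \left(7 - 10\right) = \left(20 - \frac{1}{8}\right) \left(-3\right) = \frac{159}{8} \left(-3\right) = - \frac{477}{8}$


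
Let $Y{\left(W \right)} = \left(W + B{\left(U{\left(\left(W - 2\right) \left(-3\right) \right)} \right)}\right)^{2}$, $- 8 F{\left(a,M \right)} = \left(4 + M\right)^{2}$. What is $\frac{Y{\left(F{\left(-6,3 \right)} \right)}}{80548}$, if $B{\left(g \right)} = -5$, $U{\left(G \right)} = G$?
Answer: $\frac{7921}{5155072} \approx 0.0015365$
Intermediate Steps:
$F{\left(a,M \right)} = - \frac{\left(4 + M\right)^{2}}{8}$
$Y{\left(W \right)} = \left(-5 + W\right)^{2}$ ($Y{\left(W \right)} = \left(W - 5\right)^{2} = \left(-5 + W\right)^{2}$)
$\frac{Y{\left(F{\left(-6,3 \right)} \right)}}{80548} = \frac{\left(-5 - \frac{\left(4 + 3\right)^{2}}{8}\right)^{2}}{80548} = \left(-5 - \frac{7^{2}}{8}\right)^{2} \cdot \frac{1}{80548} = \left(-5 - \frac{49}{8}\right)^{2} \cdot \frac{1}{80548} = \left(- \frac{89}{8}\right)^{2} \cdot \frac{1}{80548} = \frac{7921}{64} \cdot \frac{1}{80548} = \frac{7921}{5155072}$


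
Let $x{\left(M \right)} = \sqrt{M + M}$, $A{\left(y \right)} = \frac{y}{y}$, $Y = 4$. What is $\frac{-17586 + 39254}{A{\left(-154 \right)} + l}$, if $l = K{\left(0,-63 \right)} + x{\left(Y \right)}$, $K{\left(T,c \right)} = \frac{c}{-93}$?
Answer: $- \frac{4366102}{623} + \frac{5205737 \sqrt{2}}{623} \approx 4808.9$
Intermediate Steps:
$K{\left(T,c \right)} = - \frac{c}{93}$ ($K{\left(T,c \right)} = c \left(- \frac{1}{93}\right) = - \frac{c}{93}$)
$A{\left(y \right)} = 1$
$x{\left(M \right)} = \sqrt{2} \sqrt{M}$ ($x{\left(M \right)} = \sqrt{2 M} = \sqrt{2} \sqrt{M}$)
$l = \frac{21}{31} + 2 \sqrt{2}$ ($l = \left(- \frac{1}{93}\right) \left(-63\right) + \sqrt{2} \sqrt{4} = \frac{21}{31} + \sqrt{2} \cdot 2 = \frac{21}{31} + 2 \sqrt{2} \approx 3.5058$)
$\frac{-17586 + 39254}{A{\left(-154 \right)} + l} = \frac{-17586 + 39254}{1 + \left(\frac{21}{31} + 2 \sqrt{2}\right)} = \frac{21668}{\frac{52}{31} + 2 \sqrt{2}}$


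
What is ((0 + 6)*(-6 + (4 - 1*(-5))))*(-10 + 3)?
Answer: -126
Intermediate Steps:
((0 + 6)*(-6 + (4 - 1*(-5))))*(-10 + 3) = (6*(-6 + (4 + 5)))*(-7) = (6*(-6 + 9))*(-7) = (6*3)*(-7) = 18*(-7) = -126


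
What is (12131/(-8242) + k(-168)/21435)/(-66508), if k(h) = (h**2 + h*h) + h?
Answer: -13588785/783319119544 ≈ -1.7348e-5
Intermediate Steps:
k(h) = h + 2*h**2 (k(h) = (h**2 + h**2) + h = 2*h**2 + h = h + 2*h**2)
(12131/(-8242) + k(-168)/21435)/(-66508) = (12131/(-8242) - 168*(1 + 2*(-168))/21435)/(-66508) = (12131*(-1/8242) - 168*(1 - 336)*(1/21435))*(-1/66508) = (-12131/8242 - 168*(-335)*(1/21435))*(-1/66508) = (-12131/8242 + 56280*(1/21435))*(-1/66508) = (-12131/8242 + 3752/1429)*(-1/66508) = (13588785/11777818)*(-1/66508) = -13588785/783319119544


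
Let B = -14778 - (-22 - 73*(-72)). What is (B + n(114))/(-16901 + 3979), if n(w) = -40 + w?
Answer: 9969/6461 ≈ 1.5429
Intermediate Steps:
B = -20012 (B = -14778 - (-22 + 5256) = -14778 - 1*5234 = -14778 - 5234 = -20012)
(B + n(114))/(-16901 + 3979) = (-20012 + (-40 + 114))/(-16901 + 3979) = (-20012 + 74)/(-12922) = -19938*(-1/12922) = 9969/6461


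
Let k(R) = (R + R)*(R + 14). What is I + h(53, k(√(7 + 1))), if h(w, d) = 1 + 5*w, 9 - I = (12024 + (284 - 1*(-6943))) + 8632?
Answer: -27608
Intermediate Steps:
k(R) = 2*R*(14 + R) (k(R) = (2*R)*(14 + R) = 2*R*(14 + R))
I = -27874 (I = 9 - ((12024 + (284 - 1*(-6943))) + 8632) = 9 - ((12024 + (284 + 6943)) + 8632) = 9 - ((12024 + 7227) + 8632) = 9 - (19251 + 8632) = 9 - 1*27883 = 9 - 27883 = -27874)
I + h(53, k(√(7 + 1))) = -27874 + (1 + 5*53) = -27874 + (1 + 265) = -27874 + 266 = -27608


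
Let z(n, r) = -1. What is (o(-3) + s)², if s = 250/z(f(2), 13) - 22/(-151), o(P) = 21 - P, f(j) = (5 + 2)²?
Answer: 1163082816/22801 ≈ 51010.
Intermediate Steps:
f(j) = 49 (f(j) = 7² = 49)
s = -37728/151 (s = 250/(-1) - 22/(-151) = 250*(-1) - 22*(-1/151) = -250 + 22/151 = -37728/151 ≈ -249.85)
(o(-3) + s)² = ((21 - 1*(-3)) - 37728/151)² = ((21 + 3) - 37728/151)² = (24 - 37728/151)² = (-34104/151)² = 1163082816/22801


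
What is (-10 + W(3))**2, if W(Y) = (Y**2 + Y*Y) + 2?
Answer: 100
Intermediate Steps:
W(Y) = 2 + 2*Y**2 (W(Y) = (Y**2 + Y**2) + 2 = 2*Y**2 + 2 = 2 + 2*Y**2)
(-10 + W(3))**2 = (-10 + (2 + 2*3**2))**2 = (-10 + (2 + 2*9))**2 = (-10 + (2 + 18))**2 = (-10 + 20)**2 = 10**2 = 100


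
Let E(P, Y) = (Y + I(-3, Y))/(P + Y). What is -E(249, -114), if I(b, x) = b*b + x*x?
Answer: -4297/45 ≈ -95.489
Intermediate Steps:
I(b, x) = b² + x²
E(P, Y) = (9 + Y + Y²)/(P + Y) (E(P, Y) = (Y + ((-3)² + Y²))/(P + Y) = (Y + (9 + Y²))/(P + Y) = (9 + Y + Y²)/(P + Y))
-E(249, -114) = -(9 - 114 + (-114)²)/(249 - 114) = -(9 - 114 + 12996)/135 = -12891/135 = -1*4297/45 = -4297/45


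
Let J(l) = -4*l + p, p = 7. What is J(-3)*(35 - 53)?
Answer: -342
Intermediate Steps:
J(l) = 7 - 4*l (J(l) = -4*l + 7 = 7 - 4*l)
J(-3)*(35 - 53) = (7 - 4*(-3))*(35 - 53) = (7 + 12)*(-18) = 19*(-18) = -342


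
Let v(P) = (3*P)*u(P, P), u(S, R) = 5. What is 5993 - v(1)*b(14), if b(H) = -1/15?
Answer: 5994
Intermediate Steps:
b(H) = -1/15 (b(H) = -1*1/15 = -1/15)
v(P) = 15*P (v(P) = (3*P)*5 = 15*P)
5993 - v(1)*b(14) = 5993 - 15*1*(-1)/15 = 5993 - 15*(-1)/15 = 5993 - 1*(-1) = 5993 + 1 = 5994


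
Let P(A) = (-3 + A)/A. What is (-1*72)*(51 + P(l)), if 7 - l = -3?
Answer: -18612/5 ≈ -3722.4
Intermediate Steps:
l = 10 (l = 7 - 1*(-3) = 7 + 3 = 10)
P(A) = (-3 + A)/A
(-1*72)*(51 + P(l)) = (-1*72)*(51 + (-3 + 10)/10) = -72*(51 + (⅒)*7) = -72*(51 + 7/10) = -72*517/10 = -18612/5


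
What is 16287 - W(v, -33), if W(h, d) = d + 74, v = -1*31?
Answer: 16246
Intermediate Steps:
v = -31
W(h, d) = 74 + d
16287 - W(v, -33) = 16287 - (74 - 33) = 16287 - 1*41 = 16287 - 41 = 16246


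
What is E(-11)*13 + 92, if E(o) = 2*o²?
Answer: 3238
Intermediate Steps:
E(-11)*13 + 92 = (2*(-11)²)*13 + 92 = (2*121)*13 + 92 = 242*13 + 92 = 3146 + 92 = 3238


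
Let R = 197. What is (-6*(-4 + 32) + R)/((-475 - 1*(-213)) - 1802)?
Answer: -29/2064 ≈ -0.014050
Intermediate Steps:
(-6*(-4 + 32) + R)/((-475 - 1*(-213)) - 1802) = (-6*(-4 + 32) + 197)/((-475 - 1*(-213)) - 1802) = (-6*28 + 197)/((-475 + 213) - 1802) = (-168 + 197)/(-262 - 1802) = 29/(-2064) = 29*(-1/2064) = -29/2064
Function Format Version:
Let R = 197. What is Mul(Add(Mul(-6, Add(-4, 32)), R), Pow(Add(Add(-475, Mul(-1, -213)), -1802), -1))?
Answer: Rational(-29, 2064) ≈ -0.014050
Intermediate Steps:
Mul(Add(Mul(-6, Add(-4, 32)), R), Pow(Add(Add(-475, Mul(-1, -213)), -1802), -1)) = Mul(Add(Mul(-6, Add(-4, 32)), 197), Pow(Add(Add(-475, Mul(-1, -213)), -1802), -1)) = Mul(Add(Mul(-6, 28), 197), Pow(Add(Add(-475, 213), -1802), -1)) = Mul(Add(-168, 197), Pow(Add(-262, -1802), -1)) = Mul(29, Pow(-2064, -1)) = Mul(29, Rational(-1, 2064)) = Rational(-29, 2064)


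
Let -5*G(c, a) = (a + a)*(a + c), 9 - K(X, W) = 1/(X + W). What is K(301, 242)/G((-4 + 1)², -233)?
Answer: -1745/4048608 ≈ -0.00043101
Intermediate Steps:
K(X, W) = 9 - 1/(W + X) (K(X, W) = 9 - 1/(X + W) = 9 - 1/(W + X))
G(c, a) = -2*a*(a + c)/5 (G(c, a) = -(a + a)*(a + c)/5 = -2*a*(a + c)/5)
K(301, 242)/G((-4 + 1)², -233) = ((-1 + 9*242 + 9*301)/(242 + 301))/((-⅖*(-233)*(-233 + (-4 + 1)²))) = ((-1 + 2178 + 2709)/543)/((-⅖*(-233)*(-233 + (-3)²))) = ((1/543)*4886)/((-⅖*(-233)*(-233 + 9))) = 4886/(543*((-⅖*(-233)*(-224)))) = 4886/(543*(-104384/5)) = (4886/543)*(-5/104384) = -1745/4048608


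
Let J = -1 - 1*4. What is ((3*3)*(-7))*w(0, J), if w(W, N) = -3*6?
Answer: 1134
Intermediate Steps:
J = -5 (J = -1 - 4 = -5)
w(W, N) = -18
((3*3)*(-7))*w(0, J) = ((3*3)*(-7))*(-18) = (9*(-7))*(-18) = -63*(-18) = 1134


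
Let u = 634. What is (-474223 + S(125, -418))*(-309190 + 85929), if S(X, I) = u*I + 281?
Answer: 164979608994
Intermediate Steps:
S(X, I) = 281 + 634*I (S(X, I) = 634*I + 281 = 281 + 634*I)
(-474223 + S(125, -418))*(-309190 + 85929) = (-474223 + (281 + 634*(-418)))*(-309190 + 85929) = (-474223 + (281 - 265012))*(-223261) = (-474223 - 264731)*(-223261) = -738954*(-223261) = 164979608994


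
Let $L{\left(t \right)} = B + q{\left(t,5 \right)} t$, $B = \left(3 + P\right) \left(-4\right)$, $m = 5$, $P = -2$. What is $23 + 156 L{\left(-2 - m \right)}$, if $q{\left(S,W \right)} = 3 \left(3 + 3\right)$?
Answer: $-20257$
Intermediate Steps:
$B = -4$ ($B = \left(3 - 2\right) \left(-4\right) = 1 \left(-4\right) = -4$)
$q{\left(S,W \right)} = 18$ ($q{\left(S,W \right)} = 3 \cdot 6 = 18$)
$L{\left(t \right)} = -4 + 18 t$
$23 + 156 L{\left(-2 - m \right)} = 23 + 156 \left(-4 + 18 \left(-2 - 5\right)\right) = 23 + 156 \left(-4 + 18 \left(-7\right)\right) = 23 + 156 \left(-4 - 126\right) = 23 + 156 \left(-130\right) = 23 - 20280 = -20257$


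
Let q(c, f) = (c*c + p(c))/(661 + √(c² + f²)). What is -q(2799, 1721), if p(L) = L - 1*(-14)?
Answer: 740056922/1479903 - 1119602*√10796242/1479903 ≈ -1985.7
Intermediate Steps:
p(L) = 14 + L (p(L) = L + 14 = 14 + L)
q(c, f) = (14 + c + c²)/(661 + √(c² + f²)) (q(c, f) = (c*c + (14 + c))/(661 + √(c² + f²)) = (c² + (14 + c))/(661 + √(c² + f²)) = (14 + c + c²)/(661 + √(c² + f²)))
-q(2799, 1721) = -(14 + 2799 + 2799²)/(661 + √(2799² + 1721²)) = -(14 + 2799 + 7834401)/(661 + √(7834401 + 2961841)) = -7837214/(661 + √10796242)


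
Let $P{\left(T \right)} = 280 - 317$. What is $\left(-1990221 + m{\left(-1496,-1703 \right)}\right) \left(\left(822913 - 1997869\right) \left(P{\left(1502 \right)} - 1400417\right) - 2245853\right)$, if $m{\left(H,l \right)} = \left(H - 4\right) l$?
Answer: $928503931486427709$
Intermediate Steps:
$P{\left(T \right)} = -37$ ($P{\left(T \right)} = 280 - 317 = -37$)
$m{\left(H,l \right)} = l \left(-4 + H\right)$ ($m{\left(H,l \right)} = \left(-4 + H\right) l = l \left(-4 + H\right)$)
$\left(-1990221 + m{\left(-1496,-1703 \right)}\right) \left(\left(822913 - 1997869\right) \left(P{\left(1502 \right)} - 1400417\right) - 2245853\right) = \left(-1990221 - 1703 \left(-4 - 1496\right)\right) \left(\left(822913 - 1997869\right) \left(-37 - 1400417\right) - 2245853\right) = \left(-1990221 - -2554500\right) \left(\left(-1174956\right) \left(-1400454\right) - 2245853\right) = \left(-1990221 + 2554500\right) \left(1645471830024 - 2245853\right) = 564279 \cdot 1645469584171 = 928503931486427709$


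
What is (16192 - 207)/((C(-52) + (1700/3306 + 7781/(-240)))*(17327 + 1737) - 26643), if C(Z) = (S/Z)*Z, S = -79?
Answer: -264232050/35390180243 ≈ -0.0074663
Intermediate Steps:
C(Z) = -79 (C(Z) = (-79/Z)*Z = -79)
(16192 - 207)/((C(-52) + (1700/3306 + 7781/(-240)))*(17327 + 1737) - 26643) = (16192 - 207)/((-79 + (1700/3306 + 7781/(-240)))*(17327 + 1737) - 26643) = 15985/((-79 + (1700*(1/3306) + 7781*(-1/240)))*19064 - 26643) = 15985/((-79 + (850/1653 - 7781/240))*19064 - 26643) = 15985/((-79 - 4219331/132240)*19064 - 26643) = 15985/(-14666291/132240*19064 - 26643) = 15985/(-34949771453/16530 - 26643) = 15985/(-35390180243/16530) = 15985*(-16530/35390180243) = -264232050/35390180243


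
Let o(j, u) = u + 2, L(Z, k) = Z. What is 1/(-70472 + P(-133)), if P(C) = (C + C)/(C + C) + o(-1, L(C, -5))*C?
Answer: -1/53048 ≈ -1.8851e-5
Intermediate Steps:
o(j, u) = 2 + u
P(C) = 1 + C*(2 + C) (P(C) = (C + C)/(C + C) + (2 + C)*C = (2*C)/((2*C)) + C*(2 + C) = (2*C)*(1/(2*C)) + C*(2 + C) = 1 + C*(2 + C))
1/(-70472 + P(-133)) = 1/(-70472 + (1 - 133*(2 - 133))) = 1/(-70472 + (1 - 133*(-131))) = 1/(-70472 + (1 + 17423)) = 1/(-70472 + 17424) = 1/(-53048) = -1/53048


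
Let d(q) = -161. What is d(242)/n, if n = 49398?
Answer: -161/49398 ≈ -0.0032592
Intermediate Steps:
d(242)/n = -161/49398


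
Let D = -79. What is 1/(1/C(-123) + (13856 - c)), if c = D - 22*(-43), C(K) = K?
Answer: 123/1597646 ≈ 7.6988e-5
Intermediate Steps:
c = 867 (c = -79 - 22*(-43) = -79 + 946 = 867)
1/(1/C(-123) + (13856 - c)) = 1/(1/(-123) + (13856 - 1*867)) = 1/(-1/123 + (13856 - 867)) = 1/(-1/123 + 12989) = 1/(1597646/123) = 123/1597646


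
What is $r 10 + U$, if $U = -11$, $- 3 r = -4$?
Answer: $\frac{7}{3} \approx 2.3333$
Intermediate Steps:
$r = \frac{4}{3}$ ($r = \left(- \frac{1}{3}\right) \left(-4\right) = \frac{4}{3} \approx 1.3333$)
$r 10 + U = \frac{4}{3} \cdot 10 - 11 = \frac{40}{3} - 11 = \frac{7}{3}$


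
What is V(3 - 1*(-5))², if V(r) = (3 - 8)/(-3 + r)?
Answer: 1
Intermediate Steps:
V(r) = -5/(-3 + r)
V(3 - 1*(-5))² = (-5/(-3 + (3 - 1*(-5))))² = (-5/(-3 + (3 + 5)))² = (-5/(-3 + 8))² = (-5/5)² = (-5*⅕)² = (-1)² = 1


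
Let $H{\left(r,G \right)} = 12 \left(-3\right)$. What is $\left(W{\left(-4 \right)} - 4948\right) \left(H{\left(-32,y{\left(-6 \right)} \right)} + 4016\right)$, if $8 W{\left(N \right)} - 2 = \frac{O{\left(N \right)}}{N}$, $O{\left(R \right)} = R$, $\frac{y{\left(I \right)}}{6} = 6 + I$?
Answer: $- \frac{39383095}{2} \approx -1.9692 \cdot 10^{7}$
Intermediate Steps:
$y{\left(I \right)} = 36 + 6 I$ ($y{\left(I \right)} = 6 \left(6 + I\right) = 36 + 6 I$)
$H{\left(r,G \right)} = -36$
$W{\left(N \right)} = \frac{3}{8}$ ($W{\left(N \right)} = \frac{1}{4} + \frac{N \frac{1}{N}}{8} = \frac{1}{4} + \frac{1}{8} \cdot 1 = \frac{1}{4} + \frac{1}{8} = \frac{3}{8}$)
$\left(W{\left(-4 \right)} - 4948\right) \left(H{\left(-32,y{\left(-6 \right)} \right)} + 4016\right) = \left(\frac{3}{8} - 4948\right) \left(-36 + 4016\right) = \left(- \frac{39581}{8}\right) 3980 = - \frac{39383095}{2}$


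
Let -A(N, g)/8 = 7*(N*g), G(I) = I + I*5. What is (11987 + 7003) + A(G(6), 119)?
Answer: -220914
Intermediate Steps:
G(I) = 6*I (G(I) = I + 5*I = 6*I)
A(N, g) = -56*N*g
(11987 + 7003) + A(G(6), 119) = (11987 + 7003) - 56*6*6*119 = 18990 - 56*36*119 = 18990 - 239904 = -220914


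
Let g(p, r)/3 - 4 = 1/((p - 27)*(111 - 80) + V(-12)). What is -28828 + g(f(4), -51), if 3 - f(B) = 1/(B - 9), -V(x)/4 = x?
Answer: -99386399/3449 ≈ -28816.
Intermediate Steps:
V(x) = -4*x
f(B) = 3 - 1/(-9 + B) (f(B) = 3 - 1/(B - 9) = 3 - 1/(-9 + B))
g(p, r) = 12 + 3/(-789 + 31*p) (g(p, r) = 12 + 3/((p - 27)*(111 - 80) - 4*(-12)) = 12 + 3/((-27 + p)*31 + 48) = 12 + 3/((-837 + 31*p) + 48) = 12 + 3/(-789 + 31*p))
-28828 + g(f(4), -51) = -28828 + 3*(-3155 + 124*((-28 + 3*4)/(-9 + 4)))/(-789 + 31*((-28 + 3*4)/(-9 + 4))) = -28828 + 3*(-3155 + 124*((-28 + 12)/(-5)))/(-789 + 31*((-28 + 12)/(-5))) = -28828 + 3*(-3155 + 124*(-⅕*(-16)))/(-789 + 31*(-⅕*(-16))) = -28828 + 3*(-3155 + 124*(16/5))/(-789 + 31*(16/5)) = -28828 + 3*(-3155 + 1984/5)/(-789 + 496/5) = -28828 + 3*(-13791/5)/(-3449/5) = -28828 + 3*(-5/3449)*(-13791/5) = -28828 + 41373/3449 = -99386399/3449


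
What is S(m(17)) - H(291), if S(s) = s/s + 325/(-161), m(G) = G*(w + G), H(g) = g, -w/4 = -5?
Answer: -47015/161 ≈ -292.02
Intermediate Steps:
w = 20 (w = -4*(-5) = 20)
m(G) = G*(20 + G)
S(s) = -164/161 (S(s) = 1 + 325*(-1/161) = 1 - 325/161 = -164/161)
S(m(17)) - H(291) = -164/161 - 1*291 = -164/161 - 291 = -47015/161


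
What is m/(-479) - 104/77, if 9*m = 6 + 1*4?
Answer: -449114/331947 ≈ -1.3530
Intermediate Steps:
m = 10/9 (m = (6 + 1*4)/9 = (6 + 4)/9 = (⅑)*10 = 10/9 ≈ 1.1111)
m/(-479) - 104/77 = (10/9)/(-479) - 104/77 = (10/9)*(-1/479) - 104*1/77 = -10/4311 - 104/77 = -449114/331947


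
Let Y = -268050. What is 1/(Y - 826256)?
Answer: -1/1094306 ≈ -9.1382e-7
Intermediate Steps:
1/(Y - 826256) = 1/(-268050 - 826256) = 1/(-1094306) = -1/1094306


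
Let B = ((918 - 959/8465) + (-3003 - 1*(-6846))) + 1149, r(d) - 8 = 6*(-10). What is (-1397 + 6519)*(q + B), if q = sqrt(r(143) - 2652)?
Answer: 256239272302/8465 + 266344*I ≈ 3.027e+7 + 2.6634e+5*I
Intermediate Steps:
r(d) = -52 (r(d) = 8 + 6*(-10) = 8 - 60 = -52)
q = 52*I (q = sqrt(-52 - 2652) = sqrt(-2704) = 52*I ≈ 52.0*I)
B = 50027191/8465 (B = ((918 - 959*1/8465) + (-3003 + 6846)) + 1149 = ((918 - 959/8465) + 3843) + 1149 = (7769911/8465 + 3843) + 1149 = 40300906/8465 + 1149 = 50027191/8465 ≈ 5909.9)
(-1397 + 6519)*(q + B) = (-1397 + 6519)*(52*I + 50027191/8465) = 5122*(50027191/8465 + 52*I) = 256239272302/8465 + 266344*I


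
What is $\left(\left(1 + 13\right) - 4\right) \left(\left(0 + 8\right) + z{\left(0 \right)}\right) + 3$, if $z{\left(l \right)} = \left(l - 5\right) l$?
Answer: $83$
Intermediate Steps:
$z{\left(l \right)} = l \left(-5 + l\right)$ ($z{\left(l \right)} = \left(l - 5\right) l = \left(-5 + l\right) l = l \left(-5 + l\right)$)
$\left(\left(1 + 13\right) - 4\right) \left(\left(0 + 8\right) + z{\left(0 \right)}\right) + 3 = \left(\left(1 + 13\right) - 4\right) \left(\left(0 + 8\right) + 0 \left(-5 + 0\right)\right) + 3 = \left(14 - 4\right) \left(8 + 0 \left(-5\right)\right) + 3 = 10 \left(8 + 0\right) + 3 = 10 \cdot 8 + 3 = 80 + 3 = 83$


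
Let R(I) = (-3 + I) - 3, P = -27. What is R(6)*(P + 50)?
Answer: 0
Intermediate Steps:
R(I) = -6 + I
R(6)*(P + 50) = (-6 + 6)*(-27 + 50) = 0*23 = 0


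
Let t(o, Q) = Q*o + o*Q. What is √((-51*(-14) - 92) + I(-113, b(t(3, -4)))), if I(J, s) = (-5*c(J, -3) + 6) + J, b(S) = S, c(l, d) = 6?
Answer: √485 ≈ 22.023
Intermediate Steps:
t(o, Q) = 2*Q*o (t(o, Q) = Q*o + Q*o = 2*Q*o)
I(J, s) = -24 + J (I(J, s) = (-5*6 + 6) + J = (-30 + 6) + J = -24 + J)
√((-51*(-14) - 92) + I(-113, b(t(3, -4)))) = √((-51*(-14) - 92) + (-24 - 113)) = √((714 - 92) - 137) = √(622 - 137) = √485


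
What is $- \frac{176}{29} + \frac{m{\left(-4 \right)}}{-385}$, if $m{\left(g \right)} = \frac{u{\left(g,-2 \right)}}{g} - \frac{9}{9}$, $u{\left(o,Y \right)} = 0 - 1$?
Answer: $- \frac{270953}{44660} \approx -6.067$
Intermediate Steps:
$u{\left(o,Y \right)} = -1$ ($u{\left(o,Y \right)} = 0 - 1 = -1$)
$m{\left(g \right)} = -1 - \frac{1}{g}$ ($m{\left(g \right)} = - \frac{1}{g} - \frac{9}{9} = - \frac{1}{g} - 1 = -1 - \frac{1}{g}$)
$- \frac{176}{29} + \frac{m{\left(-4 \right)}}{-385} = - \frac{176}{29} + \frac{\frac{1}{-4} \left(-1 - -4\right)}{-385} = \left(-176\right) \frac{1}{29} + - \frac{-1 + 4}{4} \left(- \frac{1}{385}\right) = - \frac{176}{29} + \left(- \frac{1}{4}\right) 3 \left(- \frac{1}{385}\right) = - \frac{176}{29} - - \frac{3}{1540} = - \frac{176}{29} + \frac{3}{1540} = - \frac{270953}{44660}$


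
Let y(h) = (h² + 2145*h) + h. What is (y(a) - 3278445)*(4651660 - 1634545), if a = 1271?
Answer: 3211905978630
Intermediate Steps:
y(h) = h² + 2146*h
(y(a) - 3278445)*(4651660 - 1634545) = (1271*(2146 + 1271) - 3278445)*(4651660 - 1634545) = (1271*3417 - 3278445)*3017115 = (4343007 - 3278445)*3017115 = 1064562*3017115 = 3211905978630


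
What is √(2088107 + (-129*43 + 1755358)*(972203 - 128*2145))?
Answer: 2*√305186370895 ≈ 1.1049e+6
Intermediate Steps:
√(2088107 + (-129*43 + 1755358)*(972203 - 128*2145)) = √(2088107 + (-5547 + 1755358)*(972203 - 274560)) = √(2088107 + 1749811*697643) = √(2088107 + 1220743395473) = √1220745483580 = 2*√305186370895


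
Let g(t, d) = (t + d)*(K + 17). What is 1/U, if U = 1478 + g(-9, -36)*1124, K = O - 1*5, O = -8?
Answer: -1/200842 ≈ -4.9790e-6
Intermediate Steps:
K = -13 (K = -8 - 1*5 = -8 - 5 = -13)
g(t, d) = 4*d + 4*t (g(t, d) = (t + d)*(-13 + 17) = (d + t)*4 = 4*d + 4*t)
U = -200842 (U = 1478 + (4*(-36) + 4*(-9))*1124 = 1478 + (-144 - 36)*1124 = 1478 - 180*1124 = 1478 - 202320 = -200842)
1/U = 1/(-200842) = -1/200842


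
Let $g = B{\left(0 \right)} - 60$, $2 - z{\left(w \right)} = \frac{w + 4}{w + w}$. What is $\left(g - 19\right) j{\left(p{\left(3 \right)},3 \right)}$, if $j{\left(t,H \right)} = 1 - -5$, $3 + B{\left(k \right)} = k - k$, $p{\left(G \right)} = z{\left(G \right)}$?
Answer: $-492$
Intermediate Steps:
$z{\left(w \right)} = 2 - \frac{4 + w}{2 w}$ ($z{\left(w \right)} = 2 - \frac{w + 4}{w + w} = 2 - \frac{4 + w}{2 w}$)
$p{\left(G \right)} = \frac{3}{2} - \frac{2}{G}$
$B{\left(k \right)} = -3$ ($B{\left(k \right)} = -3 + \left(k - k\right) = -3 + 0 = -3$)
$j{\left(t,H \right)} = 6$ ($j{\left(t,H \right)} = 1 + 5 = 6$)
$g = -63$ ($g = -3 - 60 = -63$)
$\left(g - 19\right) j{\left(p{\left(3 \right)},3 \right)} = \left(-63 - 19\right) 6 = \left(-82\right) 6 = -492$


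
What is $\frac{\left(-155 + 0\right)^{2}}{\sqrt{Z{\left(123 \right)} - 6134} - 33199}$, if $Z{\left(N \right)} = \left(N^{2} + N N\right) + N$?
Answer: $- \frac{797605975}{1102149354} - \frac{24025 \sqrt{24247}}{1102149354} \approx -0.72708$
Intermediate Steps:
$Z{\left(N \right)} = N + 2 N^{2}$ ($Z{\left(N \right)} = \left(N^{2} + N^{2}\right) + N = 2 N^{2} + N = N + 2 N^{2}$)
$\frac{\left(-155 + 0\right)^{2}}{\sqrt{Z{\left(123 \right)} - 6134} - 33199} = \frac{\left(-155 + 0\right)^{2}}{\sqrt{123 \left(1 + 2 \cdot 123\right) - 6134} - 33199} = \frac{\left(-155\right)^{2}}{\sqrt{123 \left(1 + 246\right) - 6134} - 33199} = \frac{24025}{\sqrt{123 \cdot 247 - 6134} - 33199} = \frac{24025}{\sqrt{30381 - 6134} - 33199} = \frac{24025}{\sqrt{24247} - 33199} = \frac{24025}{-33199 + \sqrt{24247}}$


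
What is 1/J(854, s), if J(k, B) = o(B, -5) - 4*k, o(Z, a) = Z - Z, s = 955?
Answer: -1/3416 ≈ -0.00029274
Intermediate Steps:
o(Z, a) = 0
J(k, B) = -4*k (J(k, B) = 0 - 4*k = -4*k)
1/J(854, s) = 1/(-4*854) = 1/(-3416) = -1/3416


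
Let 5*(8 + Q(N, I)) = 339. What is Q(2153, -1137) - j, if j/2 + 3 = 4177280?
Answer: -41772471/5 ≈ -8.3545e+6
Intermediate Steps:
j = 8354554 (j = -6 + 2*4177280 = -6 + 8354560 = 8354554)
Q(N, I) = 299/5 (Q(N, I) = -8 + (1/5)*339 = -8 + 339/5 = 299/5)
Q(2153, -1137) - j = 299/5 - 1*8354554 = 299/5 - 8354554 = -41772471/5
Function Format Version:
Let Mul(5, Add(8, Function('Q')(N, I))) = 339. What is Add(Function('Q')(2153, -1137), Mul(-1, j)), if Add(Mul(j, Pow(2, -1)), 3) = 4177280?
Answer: Rational(-41772471, 5) ≈ -8.3545e+6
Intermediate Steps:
j = 8354554 (j = Add(-6, Mul(2, 4177280)) = Add(-6, 8354560) = 8354554)
Function('Q')(N, I) = Rational(299, 5) (Function('Q')(N, I) = Add(-8, Mul(Rational(1, 5), 339)) = Add(-8, Rational(339, 5)) = Rational(299, 5))
Add(Function('Q')(2153, -1137), Mul(-1, j)) = Add(Rational(299, 5), Mul(-1, 8354554)) = Add(Rational(299, 5), -8354554) = Rational(-41772471, 5)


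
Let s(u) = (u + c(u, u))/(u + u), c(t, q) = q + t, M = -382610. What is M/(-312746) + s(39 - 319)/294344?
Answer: 112619426959/92054908624 ≈ 1.2234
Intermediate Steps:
s(u) = 3/2 (s(u) = (u + (u + u))/(u + u) = (u + 2*u)/((2*u)) = (3*u)*(1/(2*u)) = 3/2)
M/(-312746) + s(39 - 319)/294344 = -382610/(-312746) + (3/2)/294344 = -382610*(-1/312746) + (3/2)*(1/294344) = 191305/156373 + 3/588688 = 112619426959/92054908624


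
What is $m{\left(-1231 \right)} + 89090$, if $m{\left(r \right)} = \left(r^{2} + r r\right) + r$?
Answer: $3118581$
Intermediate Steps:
$m{\left(r \right)} = r + 2 r^{2}$ ($m{\left(r \right)} = \left(r^{2} + r^{2}\right) + r = 2 r^{2} + r = r + 2 r^{2}$)
$m{\left(-1231 \right)} + 89090 = - 1231 \left(1 + 2 \left(-1231\right)\right) + 89090 = - 1231 \left(1 - 2462\right) + 89090 = \left(-1231\right) \left(-2461\right) + 89090 = 3029491 + 89090 = 3118581$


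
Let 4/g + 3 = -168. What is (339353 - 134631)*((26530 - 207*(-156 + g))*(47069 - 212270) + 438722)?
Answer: -37799557672590224/19 ≈ -1.9895e+15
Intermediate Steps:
g = -4/171 (g = 4/(-3 - 168) = 4/(-171) = 4*(-1/171) = -4/171 ≈ -0.023392)
(339353 - 134631)*((26530 - 207*(-156 + g))*(47069 - 212270) + 438722) = (339353 - 134631)*((26530 - 207*(-156 - 4/171))*(47069 - 212270) + 438722) = 204722*((26530 - 207*(-26680/171))*(-165201) + 438722) = 204722*((26530 + 613640/19)*(-165201) + 438722) = 204722*((1117710/19)*(-165201) + 438722) = 204722*(-184646809710/19 + 438722) = 204722*(-184638473992/19) = -37799557672590224/19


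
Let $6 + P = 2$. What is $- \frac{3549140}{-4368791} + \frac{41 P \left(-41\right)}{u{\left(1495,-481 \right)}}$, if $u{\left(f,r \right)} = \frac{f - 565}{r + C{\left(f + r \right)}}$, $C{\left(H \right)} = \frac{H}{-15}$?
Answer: $- \frac{5754370044658}{1451062725} \approx -3965.6$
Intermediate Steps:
$C{\left(H \right)} = - \frac{H}{15}$ ($C{\left(H \right)} = H \left(- \frac{1}{15}\right) = - \frac{H}{15}$)
$P = -4$ ($P = -6 + 2 = -4$)
$u{\left(f,r \right)} = \frac{-565 + f}{- \frac{f}{15} + \frac{14 r}{15}}$ ($u{\left(f,r \right)} = \frac{f - 565}{r - \frac{f + r}{15}} = \frac{-565 + f}{r - \left(\frac{f}{15} + \frac{r}{15}\right)} = \frac{-565 + f}{- \frac{f}{15} + \frac{14 r}{15}}$)
$- \frac{3549140}{-4368791} + \frac{41 P \left(-41\right)}{u{\left(1495,-481 \right)}} = - \frac{3549140}{-4368791} + \frac{41 \left(-4\right) \left(-41\right)}{15 \frac{1}{\left(-1\right) 1495 + 14 \left(-481\right)} \left(-565 + 1495\right)} = \left(-3549140\right) \left(- \frac{1}{4368791}\right) + \frac{\left(-164\right) \left(-41\right)}{15 \frac{1}{-1495 - 6734} \cdot 930} = \frac{507020}{624113} + \frac{6724}{15 \frac{1}{-8229} \cdot 930} = \frac{507020}{624113} + \frac{6724}{15 \left(- \frac{1}{8229}\right) 930} = \frac{507020}{624113} + \frac{6724}{- \frac{4650}{2743}} = \frac{507020}{624113} + 6724 \left(- \frac{2743}{4650}\right) = \frac{507020}{624113} - \frac{9221966}{2325} = - \frac{5754370044658}{1451062725}$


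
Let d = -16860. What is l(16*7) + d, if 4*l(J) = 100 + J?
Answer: -16807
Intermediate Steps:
l(J) = 25 + J/4 (l(J) = (100 + J)/4 = 25 + J/4)
l(16*7) + d = (25 + (16*7)/4) - 16860 = (25 + (¼)*112) - 16860 = (25 + 28) - 16860 = 53 - 16860 = -16807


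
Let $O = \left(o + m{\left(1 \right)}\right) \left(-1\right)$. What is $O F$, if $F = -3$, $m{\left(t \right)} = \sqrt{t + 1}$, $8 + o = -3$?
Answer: $-33 + 3 \sqrt{2} \approx -28.757$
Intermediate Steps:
$o = -11$ ($o = -8 - 3 = -11$)
$m{\left(t \right)} = \sqrt{1 + t}$
$O = 11 - \sqrt{2}$ ($O = \left(-11 + \sqrt{1 + 1}\right) \left(-1\right) = \left(-11 + \sqrt{2}\right) \left(-1\right) = 11 - \sqrt{2} \approx 9.5858$)
$O F = \left(11 - \sqrt{2}\right) \left(-3\right) = -33 + 3 \sqrt{2}$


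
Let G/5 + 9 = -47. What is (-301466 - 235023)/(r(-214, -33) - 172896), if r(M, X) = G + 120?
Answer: 536489/173056 ≈ 3.1001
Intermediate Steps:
G = -280 (G = -45 + 5*(-47) = -45 - 235 = -280)
r(M, X) = -160 (r(M, X) = -280 + 120 = -160)
(-301466 - 235023)/(r(-214, -33) - 172896) = (-301466 - 235023)/(-160 - 172896) = -536489/(-173056) = -536489*(-1/173056) = 536489/173056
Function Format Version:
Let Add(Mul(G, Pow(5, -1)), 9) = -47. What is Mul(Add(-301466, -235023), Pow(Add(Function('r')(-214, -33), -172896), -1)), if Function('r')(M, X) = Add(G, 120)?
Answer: Rational(536489, 173056) ≈ 3.1001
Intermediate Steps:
G = -280 (G = Add(-45, Mul(5, -47)) = Add(-45, -235) = -280)
Function('r')(M, X) = -160 (Function('r')(M, X) = Add(-280, 120) = -160)
Mul(Add(-301466, -235023), Pow(Add(Function('r')(-214, -33), -172896), -1)) = Mul(Add(-301466, -235023), Pow(Add(-160, -172896), -1)) = Mul(-536489, Pow(-173056, -1)) = Mul(-536489, Rational(-1, 173056)) = Rational(536489, 173056)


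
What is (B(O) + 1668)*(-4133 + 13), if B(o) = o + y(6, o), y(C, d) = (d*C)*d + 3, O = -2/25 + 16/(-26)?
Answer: -145627481944/21125 ≈ -6.8936e+6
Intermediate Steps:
O = -226/325 (O = -2*1/25 + 16*(-1/26) = -2/25 - 8/13 = -226/325 ≈ -0.69538)
y(C, d) = 3 + C*d² (y(C, d) = (C*d)*d + 3 = C*d² + 3 = 3 + C*d²)
B(o) = 3 + o + 6*o² (B(o) = o + (3 + 6*o²) = 3 + o + 6*o²)
(B(O) + 1668)*(-4133 + 13) = ((3 - 226/325 + 6*(-226/325)²) + 1668)*(-4133 + 13) = ((3 - 226/325 + 6*(51076/105625)) + 1668)*(-4120) = ((3 - 226/325 + 306456/105625) + 1668)*(-4120) = (549881/105625 + 1668)*(-4120) = (176732381/105625)*(-4120) = -145627481944/21125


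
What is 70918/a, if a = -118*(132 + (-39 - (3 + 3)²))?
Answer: -601/57 ≈ -10.544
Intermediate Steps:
a = -6726 (a = -118*(132 + (-39 - 1*6²)) = -118*(132 + (-39 - 1*36)) = -118*(132 + (-39 - 36)) = -118*(132 - 75) = -118*57 = -6726)
70918/a = 70918/(-6726) = 70918*(-1/6726) = -601/57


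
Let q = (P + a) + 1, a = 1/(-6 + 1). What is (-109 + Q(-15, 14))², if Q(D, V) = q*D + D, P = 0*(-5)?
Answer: 18496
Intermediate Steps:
P = 0
a = -⅕ (a = 1/(-5) = -⅕ ≈ -0.20000)
q = ⅘ (q = (0 - ⅕) + 1 = -⅕ + 1 = ⅘ ≈ 0.80000)
Q(D, V) = 9*D/5 (Q(D, V) = 4*D/5 + D = 9*D/5)
(-109 + Q(-15, 14))² = (-109 + (9/5)*(-15))² = (-109 - 27)² = (-136)² = 18496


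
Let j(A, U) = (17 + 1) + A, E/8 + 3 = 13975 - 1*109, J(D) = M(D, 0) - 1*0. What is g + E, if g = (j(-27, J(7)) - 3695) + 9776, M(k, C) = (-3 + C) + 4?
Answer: 116976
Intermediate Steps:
M(k, C) = 1 + C
J(D) = 1 (J(D) = (1 + 0) - 1*0 = 1 + 0 = 1)
E = 110904 (E = -24 + 8*(13975 - 1*109) = -24 + 8*(13975 - 109) = -24 + 8*13866 = -24 + 110928 = 110904)
j(A, U) = 18 + A
g = 6072 (g = ((18 - 27) - 3695) + 9776 = (-9 - 3695) + 9776 = -3704 + 9776 = 6072)
g + E = 6072 + 110904 = 116976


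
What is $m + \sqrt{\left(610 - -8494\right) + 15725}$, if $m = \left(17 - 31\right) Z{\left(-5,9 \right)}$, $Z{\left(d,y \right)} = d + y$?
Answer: $-56 + \sqrt{24829} \approx 101.57$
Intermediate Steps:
$m = -56$ ($m = \left(17 - 31\right) \left(-5 + 9\right) = \left(-14\right) 4 = -56$)
$m + \sqrt{\left(610 - -8494\right) + 15725} = -56 + \sqrt{\left(610 - -8494\right) + 15725} = -56 + \sqrt{\left(610 + 8494\right) + 15725} = -56 + \sqrt{9104 + 15725} = -56 + \sqrt{24829}$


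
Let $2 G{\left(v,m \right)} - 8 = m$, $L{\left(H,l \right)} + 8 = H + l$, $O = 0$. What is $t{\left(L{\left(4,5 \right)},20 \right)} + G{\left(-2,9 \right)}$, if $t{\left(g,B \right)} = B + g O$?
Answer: $\frac{57}{2} \approx 28.5$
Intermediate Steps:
$L{\left(H,l \right)} = -8 + H + l$ ($L{\left(H,l \right)} = -8 + \left(H + l\right) = -8 + H + l$)
$G{\left(v,m \right)} = 4 + \frac{m}{2}$
$t{\left(g,B \right)} = B$ ($t{\left(g,B \right)} = B + g 0 = B + 0 = B$)
$t{\left(L{\left(4,5 \right)},20 \right)} + G{\left(-2,9 \right)} = 20 + \left(4 + \frac{1}{2} \cdot 9\right) = 20 + \left(4 + \frac{9}{2}\right) = 20 + \frac{17}{2} = \frac{57}{2}$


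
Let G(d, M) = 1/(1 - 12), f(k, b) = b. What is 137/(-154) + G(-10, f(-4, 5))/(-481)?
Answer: -65883/74074 ≈ -0.88942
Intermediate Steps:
G(d, M) = -1/11 (G(d, M) = 1/(-11) = -1/11)
137/(-154) + G(-10, f(-4, 5))/(-481) = 137/(-154) - 1/11/(-481) = 137*(-1/154) - 1/11*(-1/481) = -137/154 + 1/5291 = -65883/74074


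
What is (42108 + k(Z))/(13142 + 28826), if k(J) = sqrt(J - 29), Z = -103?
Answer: 10527/10492 + I*sqrt(33)/20984 ≈ 1.0033 + 0.00027376*I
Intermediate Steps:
k(J) = sqrt(-29 + J)
(42108 + k(Z))/(13142 + 28826) = (42108 + sqrt(-29 - 103))/(13142 + 28826) = (42108 + sqrt(-132))/41968 = (42108 + 2*I*sqrt(33))*(1/41968) = 10527/10492 + I*sqrt(33)/20984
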